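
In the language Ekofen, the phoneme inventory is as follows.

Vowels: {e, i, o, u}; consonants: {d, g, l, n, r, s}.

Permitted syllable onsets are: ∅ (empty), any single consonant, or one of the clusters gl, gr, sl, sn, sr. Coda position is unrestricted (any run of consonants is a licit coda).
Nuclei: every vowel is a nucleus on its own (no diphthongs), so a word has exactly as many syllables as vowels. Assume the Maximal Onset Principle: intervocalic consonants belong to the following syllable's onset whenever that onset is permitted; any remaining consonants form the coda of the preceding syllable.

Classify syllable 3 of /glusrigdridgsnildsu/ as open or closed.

closed

Nuclei (vowels): u, i, i, i, u → 5 syllables.
Between /u/ (V1) and /i/ (V2): cluster /sr/ — /sr/ is itself a permitted onset, so the whole cluster goes right; preceding coda = ∅.
Between /i/ (V2) and /i/ (V3): /gdr/ — longest licit onset from the right is /r/, leaving /gd/ as coda.
Between /i/ (V3) and /i/ (V4): /dgsn/; trying suffixes from longest down, /sn/ is the first permitted one, so coda /dg/ | onset /sn/.
Between /i/ (V4) and /u/ (V5): /lds/ — longest licit onset from the right is /s/, leaving /ld/ as coda.
Putting it together: glu.srigd.ridg.snild.su.
Syllable 3 is /ridg/ with coda /dg/, so it is closed.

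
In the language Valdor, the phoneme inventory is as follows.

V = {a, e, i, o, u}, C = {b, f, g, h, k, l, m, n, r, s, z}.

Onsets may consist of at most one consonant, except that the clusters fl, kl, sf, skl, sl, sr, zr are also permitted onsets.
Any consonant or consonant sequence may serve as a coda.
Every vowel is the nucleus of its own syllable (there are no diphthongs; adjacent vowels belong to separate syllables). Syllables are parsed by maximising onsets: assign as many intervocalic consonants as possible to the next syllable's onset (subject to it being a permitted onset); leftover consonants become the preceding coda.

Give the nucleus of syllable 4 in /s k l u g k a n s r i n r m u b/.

u

Nuclei (vowels): u, a, i, u → 4 syllables.
The fourth nucleus (vowel 4 from the left) is /u/.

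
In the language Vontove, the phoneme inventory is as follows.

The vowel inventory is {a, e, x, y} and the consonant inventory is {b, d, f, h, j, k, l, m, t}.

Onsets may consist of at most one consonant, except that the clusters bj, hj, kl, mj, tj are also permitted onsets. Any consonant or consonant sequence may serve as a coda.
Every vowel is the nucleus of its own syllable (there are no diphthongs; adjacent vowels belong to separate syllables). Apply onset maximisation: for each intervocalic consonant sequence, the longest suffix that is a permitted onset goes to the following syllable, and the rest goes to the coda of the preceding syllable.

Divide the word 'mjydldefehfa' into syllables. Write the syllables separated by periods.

The vowels are y, e, e, a — 4 nuclei, so 4 syllables.
/y…e/ gap (V1→V2): /dld/ splits as /dl/ + /d/ (/d/ is the longest suffix that is a licit onset).
/e…e/ gap (V2→V3): just /f/ — single C goes to the following onset.
/e…a/ gap (V3→V4): cluster /hf/ — the longest permitted-onset suffix is /f/; onset = /f/, preceding coda = /h/.

mjydl.de.feh.fa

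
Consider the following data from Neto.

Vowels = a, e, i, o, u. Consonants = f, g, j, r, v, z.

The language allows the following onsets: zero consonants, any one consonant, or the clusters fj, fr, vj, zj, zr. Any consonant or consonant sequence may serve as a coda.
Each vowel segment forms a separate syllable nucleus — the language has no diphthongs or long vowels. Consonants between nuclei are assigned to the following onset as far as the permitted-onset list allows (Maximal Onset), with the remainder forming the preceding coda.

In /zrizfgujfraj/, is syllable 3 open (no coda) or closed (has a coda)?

The vowels are i, u, a — 3 nuclei, so 3 syllables.
Between /i/ (V1) and /u/ (V2): /zfg/; trying suffixes from longest down, /g/ is the first permitted one, so coda /zf/ | onset /g/.
Between /u/ (V2) and /a/ (V3): /jfr/ — longest licit onset from the right is /fr/, leaving /j/ as coda.
So the parse is zrizf.guj.fraj.
Syllable 3 is /fraj/ with coda /j/, so it is closed.

closed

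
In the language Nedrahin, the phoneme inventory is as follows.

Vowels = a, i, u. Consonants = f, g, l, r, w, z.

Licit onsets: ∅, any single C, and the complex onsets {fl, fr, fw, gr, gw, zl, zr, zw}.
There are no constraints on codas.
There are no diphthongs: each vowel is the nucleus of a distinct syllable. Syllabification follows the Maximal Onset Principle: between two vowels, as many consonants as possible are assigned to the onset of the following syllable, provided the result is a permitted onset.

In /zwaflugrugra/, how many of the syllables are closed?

0

Vowels present: a, u, u, a; each is a nucleus, giving 4 syllables.
Between /a/ (V1) and /u/ (V2): cluster /fl/ — /fl/ is itself a permitted onset, so the whole cluster goes right; preceding coda = ∅.
Between /u/ (V2) and /u/ (V3): /gr/ — entire cluster is a permitted onset → onset /gr/, coda ∅.
Between /u/ (V3) and /a/ (V4): /gr/ is a licit onset in full, so it all attaches to the next syllable.
So the parse is zwa.flu.gru.gra.
Classifying each syllable: /zwa/ (open), /flu/ (open), /gru/ (open), /gra/ (open).
Closed syllables: 0.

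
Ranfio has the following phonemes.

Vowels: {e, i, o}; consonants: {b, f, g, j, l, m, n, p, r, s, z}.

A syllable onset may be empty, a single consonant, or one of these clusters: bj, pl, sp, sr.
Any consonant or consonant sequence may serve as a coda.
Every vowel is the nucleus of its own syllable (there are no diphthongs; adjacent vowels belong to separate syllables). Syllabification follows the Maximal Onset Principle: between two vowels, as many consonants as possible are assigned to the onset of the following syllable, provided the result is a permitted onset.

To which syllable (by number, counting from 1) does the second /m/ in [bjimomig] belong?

3

Vowels present: i, o, i; each is a nucleus, giving 3 syllables.
/i…o/ gap (V1→V2): /m/ → onset of the next syllable (single consonants are always licit onsets).
/o…i/ gap (V2→V3): /m/ → onset of the next syllable (single consonants are always licit onsets).
Result: bji.mo.mig.
The second /m/ is in the onset of syllable 3 (/mig/).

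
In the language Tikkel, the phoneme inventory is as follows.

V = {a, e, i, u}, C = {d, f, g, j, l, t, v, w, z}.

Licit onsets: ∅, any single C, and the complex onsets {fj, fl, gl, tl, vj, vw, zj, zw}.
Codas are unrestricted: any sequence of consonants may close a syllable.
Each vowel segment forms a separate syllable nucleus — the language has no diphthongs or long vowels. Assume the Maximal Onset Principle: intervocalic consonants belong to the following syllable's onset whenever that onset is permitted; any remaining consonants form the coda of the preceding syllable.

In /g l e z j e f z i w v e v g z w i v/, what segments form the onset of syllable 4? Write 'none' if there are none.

The vowels are e, e, i, e, i — 5 nuclei, so 5 syllables.
/e…e/ gap (V1→V2): /zj/ is a licit onset in full, so it all attaches to the next syllable.
/e…i/ gap (V2→V3): /fz/; trying suffixes from longest down, /z/ is the first permitted one, so coda /f/ | onset /z/.
/i…e/ gap (V3→V4): /wv/ — longest licit onset from the right is /v/, leaving /w/ as coda.
/e…i/ gap (V4→V5): /vgzw/; trying suffixes from longest down, /zw/ is the first permitted one, so coda /vg/ | onset /zw/.
Putting it together: gle.zjef.ziw.vevg.zwiv.
Syllable 4 is /vevg/: onset /v/, nucleus /e/, coda /vg/.

v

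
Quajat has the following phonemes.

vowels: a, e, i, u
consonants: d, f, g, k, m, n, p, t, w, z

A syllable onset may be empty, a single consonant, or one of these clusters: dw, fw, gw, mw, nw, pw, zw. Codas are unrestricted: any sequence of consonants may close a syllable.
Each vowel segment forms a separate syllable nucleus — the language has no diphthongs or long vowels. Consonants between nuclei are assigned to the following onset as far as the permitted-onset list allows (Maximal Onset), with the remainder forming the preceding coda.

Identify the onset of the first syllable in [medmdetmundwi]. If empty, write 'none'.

m

Vowels present: e, e, u, i; each is a nucleus, giving 4 syllables.
Between /e/ (V1) and /e/ (V2): cluster /dmd/ — the longest permitted-onset suffix is /d/; onset = /d/, preceding coda = /dm/.
Between /e/ (V2) and /u/ (V3): /tm/ splits as /t/ + /m/ (/m/ is the longest suffix that is a licit onset).
Between /u/ (V3) and /i/ (V4): cluster /ndw/ — the longest permitted-onset suffix is /dw/; onset = /dw/, preceding coda = /n/.
Result: medm.det.mun.dwi.
Syllable 1 is /medm/: onset /m/, nucleus /e/, coda /dm/.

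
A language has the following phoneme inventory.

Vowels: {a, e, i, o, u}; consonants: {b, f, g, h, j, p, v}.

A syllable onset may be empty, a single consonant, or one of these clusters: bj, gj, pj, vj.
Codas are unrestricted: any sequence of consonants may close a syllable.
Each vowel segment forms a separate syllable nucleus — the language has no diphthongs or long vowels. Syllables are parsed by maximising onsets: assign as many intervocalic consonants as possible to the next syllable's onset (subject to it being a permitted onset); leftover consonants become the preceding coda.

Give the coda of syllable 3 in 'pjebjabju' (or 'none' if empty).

Vowels present: e, a, u; each is a nucleus, giving 3 syllables.
V1 /e/ – V2 /a/: /bj/ is a licit onset in full, so it all attaches to the next syllable.
V2 /a/ – V3 /u/: /bj/ — entire cluster is a permitted onset → onset /bj/, coda ∅.
Syllabification: pje.bja.bju.
Syllable 3 is /bju/: onset /bj/, nucleus /u/, coda ∅.

none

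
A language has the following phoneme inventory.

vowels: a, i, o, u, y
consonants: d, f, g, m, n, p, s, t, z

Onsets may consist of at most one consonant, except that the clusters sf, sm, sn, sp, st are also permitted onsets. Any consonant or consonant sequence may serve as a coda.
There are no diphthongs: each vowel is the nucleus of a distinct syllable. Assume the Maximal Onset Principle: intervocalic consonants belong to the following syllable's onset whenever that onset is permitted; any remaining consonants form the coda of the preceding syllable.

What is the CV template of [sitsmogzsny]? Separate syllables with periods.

Vowels present: i, o, y; each is a nucleus, giving 3 syllables.
/i…o/ gap (V1→V2): /tsm/; trying suffixes from longest down, /sm/ is the first permitted one, so coda /t/ | onset /sm/.
/o…y/ gap (V2→V3): /gzsn/; trying suffixes from longest down, /sn/ is the first permitted one, so coda /gz/ | onset /sn/.
Putting it together: sit.smogz.sny.
Mapping each syllable to C/V: /sit/ → CVC, /smogz/ → CCVCC, /sny/ → CCV.

CVC.CCVCC.CCV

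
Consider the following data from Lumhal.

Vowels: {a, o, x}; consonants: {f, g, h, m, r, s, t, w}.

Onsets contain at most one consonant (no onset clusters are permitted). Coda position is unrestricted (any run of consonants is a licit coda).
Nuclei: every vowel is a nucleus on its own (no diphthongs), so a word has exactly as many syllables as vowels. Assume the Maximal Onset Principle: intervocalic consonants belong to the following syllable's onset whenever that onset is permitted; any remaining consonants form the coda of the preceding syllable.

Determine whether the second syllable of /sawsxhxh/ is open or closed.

open

Nuclei (vowels): a, x, x → 3 syllables.
σ1/σ2 boundary: cluster /ws/ — the longest permitted-onset suffix is /s/; onset = /s/, preceding coda = /w/.
σ2/σ3 boundary: /h/ is a single consonant, so it becomes the next onset.
Syllabification: saw.sx.hxh.
Syllable 2 is /sx/; it ends in its nucleus with no coda, so it is open.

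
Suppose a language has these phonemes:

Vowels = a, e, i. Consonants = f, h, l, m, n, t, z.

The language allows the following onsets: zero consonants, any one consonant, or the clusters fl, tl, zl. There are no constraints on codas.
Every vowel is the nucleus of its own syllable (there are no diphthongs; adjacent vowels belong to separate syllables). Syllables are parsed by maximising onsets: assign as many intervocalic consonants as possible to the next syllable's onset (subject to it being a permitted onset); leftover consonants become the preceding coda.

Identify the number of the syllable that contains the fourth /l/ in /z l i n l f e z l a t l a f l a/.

4

Nuclei (vowels): i, e, a, a, a → 5 syllables.
σ1/σ2 boundary: cluster /nlf/ — the longest permitted-onset suffix is /f/; onset = /f/, preceding coda = /nl/.
σ2/σ3 boundary: /zl/ — entire cluster is a permitted onset → onset /zl/, coda ∅.
σ3/σ4 boundary: /tl/ — entire cluster is a permitted onset → onset /tl/, coda ∅.
σ4/σ5 boundary: /fl/ — entire cluster is a permitted onset → onset /fl/, coda ∅.
Putting it together: zlinl.fe.zla.tla.fla.
The fourth /l/ is in the onset of syllable 4 (/tla/).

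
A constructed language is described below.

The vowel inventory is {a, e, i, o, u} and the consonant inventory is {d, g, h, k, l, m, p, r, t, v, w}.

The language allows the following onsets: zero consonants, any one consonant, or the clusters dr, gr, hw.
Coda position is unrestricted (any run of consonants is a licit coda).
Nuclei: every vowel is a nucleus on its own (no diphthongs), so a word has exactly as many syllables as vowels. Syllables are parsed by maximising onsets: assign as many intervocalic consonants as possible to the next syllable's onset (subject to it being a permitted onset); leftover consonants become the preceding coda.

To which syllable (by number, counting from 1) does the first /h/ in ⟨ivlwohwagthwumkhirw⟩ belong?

Vowels present: i, o, a, u, i; each is a nucleus, giving 5 syllables.
Between /i/ (V1) and /o/ (V2): /vlw/; trying suffixes from longest down, /w/ is the first permitted one, so coda /vl/ | onset /w/.
Between /o/ (V2) and /a/ (V3): cluster /hw/ — /hw/ is itself a permitted onset, so the whole cluster goes right; preceding coda = ∅.
Between /a/ (V3) and /u/ (V4): cluster /gthw/ — the longest permitted-onset suffix is /hw/; onset = /hw/, preceding coda = /gt/.
Between /u/ (V4) and /i/ (V5): /mkh/ splits as /mk/ + /h/ (/h/ is the longest suffix that is a licit onset).
So the parse is ivl.wo.hwagt.hwumk.hirw.
The first /h/ is in the onset of syllable 3 (/hwagt/).

3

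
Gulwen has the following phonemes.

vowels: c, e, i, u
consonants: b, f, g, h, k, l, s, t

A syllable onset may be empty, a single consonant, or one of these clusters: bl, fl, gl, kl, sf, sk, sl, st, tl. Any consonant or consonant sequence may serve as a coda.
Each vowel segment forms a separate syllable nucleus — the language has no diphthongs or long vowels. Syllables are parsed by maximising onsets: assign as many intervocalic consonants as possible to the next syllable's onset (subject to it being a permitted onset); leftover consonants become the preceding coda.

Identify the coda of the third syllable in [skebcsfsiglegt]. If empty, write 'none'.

none

Vowels present: e, c, i, e; each is a nucleus, giving 4 syllables.
/e…c/ gap (V1→V2): /b/ → onset of the next syllable (single consonants are always licit onsets).
/c…i/ gap (V2→V3): /sfs/ splits as /sf/ + /s/ (/s/ is the longest suffix that is a licit onset).
/i…e/ gap (V3→V4): cluster /gl/ — /gl/ is itself a permitted onset, so the whole cluster goes right; preceding coda = ∅.
Syllabification: ske.bcsf.si.glegt.
Syllable 3 is /si/: onset /s/, nucleus /i/, coda ∅.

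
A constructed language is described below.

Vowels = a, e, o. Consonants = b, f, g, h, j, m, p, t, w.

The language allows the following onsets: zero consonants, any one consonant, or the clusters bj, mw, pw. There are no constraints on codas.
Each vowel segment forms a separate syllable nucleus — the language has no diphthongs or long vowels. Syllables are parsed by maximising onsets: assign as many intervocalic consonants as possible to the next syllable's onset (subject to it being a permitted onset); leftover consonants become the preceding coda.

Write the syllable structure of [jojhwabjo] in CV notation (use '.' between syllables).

The vowels are o, a, o — 3 nuclei, so 3 syllables.
σ1/σ2 boundary: /jhw/; trying suffixes from longest down, /w/ is the first permitted one, so coda /jh/ | onset /w/.
σ2/σ3 boundary: /bj/ — entire cluster is a permitted onset → onset /bj/, coda ∅.
Result: jojh.wa.bjo.
Mapping each syllable to C/V: /jojh/ → CVCC, /wa/ → CV, /bjo/ → CCV.

CVCC.CV.CCV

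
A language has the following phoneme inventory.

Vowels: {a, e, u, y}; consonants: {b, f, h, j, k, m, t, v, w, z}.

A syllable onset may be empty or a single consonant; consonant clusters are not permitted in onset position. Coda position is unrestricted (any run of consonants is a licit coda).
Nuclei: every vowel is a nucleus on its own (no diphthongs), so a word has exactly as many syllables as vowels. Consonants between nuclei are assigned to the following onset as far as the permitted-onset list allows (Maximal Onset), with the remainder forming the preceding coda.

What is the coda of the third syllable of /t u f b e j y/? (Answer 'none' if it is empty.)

Vowels present: u, e, y; each is a nucleus, giving 3 syllables.
Between /u/ (V1) and /e/ (V2): /fb/ — longest licit onset from the right is /b/, leaving /f/ as coda.
Between /e/ (V2) and /y/ (V3): /j/ → onset of the next syllable (single consonants are always licit onsets).
Result: tuf.be.jy.
Syllable 3 is /jy/: onset /j/, nucleus /y/, coda ∅.

none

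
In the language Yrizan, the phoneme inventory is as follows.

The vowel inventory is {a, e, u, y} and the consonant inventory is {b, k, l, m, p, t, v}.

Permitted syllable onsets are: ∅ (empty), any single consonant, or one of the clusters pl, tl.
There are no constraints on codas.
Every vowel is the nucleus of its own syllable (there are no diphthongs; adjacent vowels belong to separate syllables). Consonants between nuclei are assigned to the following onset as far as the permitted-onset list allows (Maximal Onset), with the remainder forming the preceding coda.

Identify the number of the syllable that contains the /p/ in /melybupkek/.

3

Nuclei (vowels): e, y, u, e → 4 syllables.
Between /e/ (V1) and /y/ (V2): /l/ is a single consonant, so it becomes the next onset.
Between /y/ (V2) and /u/ (V3): /b/ → onset of the next syllable (single consonants are always licit onsets).
Between /u/ (V3) and /e/ (V4): /pk/ splits as /p/ + /k/ (/k/ is the longest suffix that is a licit onset).
Putting it together: me.ly.bup.kek.
The /p/ is in the coda of syllable 3 (/bup/).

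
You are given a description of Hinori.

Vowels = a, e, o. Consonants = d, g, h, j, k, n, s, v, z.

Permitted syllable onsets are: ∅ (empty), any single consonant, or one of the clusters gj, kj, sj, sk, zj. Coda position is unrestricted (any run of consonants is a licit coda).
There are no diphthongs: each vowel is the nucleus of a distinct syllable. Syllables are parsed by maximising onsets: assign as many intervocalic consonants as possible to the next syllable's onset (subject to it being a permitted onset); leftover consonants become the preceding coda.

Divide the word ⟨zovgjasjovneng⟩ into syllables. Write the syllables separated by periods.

zov.gja.sjov.neng

Vowels present: o, a, o, e; each is a nucleus, giving 4 syllables.
/o…a/ gap (V1→V2): /vgj/ splits as /v/ + /gj/ (/gj/ is the longest suffix that is a licit onset).
/a…o/ gap (V2→V3): /sj/ is a licit onset in full, so it all attaches to the next syllable.
/o…e/ gap (V3→V4): cluster /vn/ — the longest permitted-onset suffix is /n/; onset = /n/, preceding coda = /v/.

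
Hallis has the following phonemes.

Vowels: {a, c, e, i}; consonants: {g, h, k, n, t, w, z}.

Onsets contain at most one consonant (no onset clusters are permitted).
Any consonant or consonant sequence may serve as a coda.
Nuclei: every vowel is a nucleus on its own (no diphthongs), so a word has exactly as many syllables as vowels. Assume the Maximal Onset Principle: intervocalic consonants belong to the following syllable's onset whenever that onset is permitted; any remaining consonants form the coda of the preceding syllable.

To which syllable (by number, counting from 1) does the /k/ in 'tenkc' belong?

Vowels present: e, c; each is a nucleus, giving 2 syllables.
V1 /e/ – V2 /c/: /nk/ splits as /n/ + /k/ (/k/ is the longest suffix that is a licit onset).
Putting it together: ten.kc.
The /k/ is in the onset of syllable 2 (/kc/).

2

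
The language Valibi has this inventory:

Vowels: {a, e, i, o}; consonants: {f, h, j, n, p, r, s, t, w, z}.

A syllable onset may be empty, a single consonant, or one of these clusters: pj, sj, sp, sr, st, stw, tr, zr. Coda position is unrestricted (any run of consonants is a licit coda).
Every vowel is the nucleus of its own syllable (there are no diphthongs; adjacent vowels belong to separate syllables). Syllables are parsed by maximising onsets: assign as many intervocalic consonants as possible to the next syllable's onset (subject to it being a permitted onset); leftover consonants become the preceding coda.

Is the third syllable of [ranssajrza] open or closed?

open

Vowels present: a, a, a; each is a nucleus, giving 3 syllables.
/a…a/ gap (V1→V2): /nss/ — longest licit onset from the right is /s/, leaving /ns/ as coda.
/a…a/ gap (V2→V3): /jrz/; trying suffixes from longest down, /z/ is the first permitted one, so coda /jr/ | onset /z/.
Result: rans.sajr.za.
Syllable 3 is /za/; it ends in its nucleus with no coda, so it is open.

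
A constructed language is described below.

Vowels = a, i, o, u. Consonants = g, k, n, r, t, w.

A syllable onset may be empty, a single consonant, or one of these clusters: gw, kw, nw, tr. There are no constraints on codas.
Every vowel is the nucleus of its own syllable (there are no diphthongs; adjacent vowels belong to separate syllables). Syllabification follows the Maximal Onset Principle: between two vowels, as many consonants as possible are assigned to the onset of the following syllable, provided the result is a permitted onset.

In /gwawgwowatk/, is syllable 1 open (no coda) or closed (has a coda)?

Vowels present: a, o, a; each is a nucleus, giving 3 syllables.
Between /a/ (V1) and /o/ (V2): /wgw/; trying suffixes from longest down, /gw/ is the first permitted one, so coda /w/ | onset /gw/.
Between /o/ (V2) and /a/ (V3): just /w/ — single C goes to the following onset.
Putting it together: gwaw.gwo.watk.
Syllable 1 is /gwaw/ with coda /w/, so it is closed.

closed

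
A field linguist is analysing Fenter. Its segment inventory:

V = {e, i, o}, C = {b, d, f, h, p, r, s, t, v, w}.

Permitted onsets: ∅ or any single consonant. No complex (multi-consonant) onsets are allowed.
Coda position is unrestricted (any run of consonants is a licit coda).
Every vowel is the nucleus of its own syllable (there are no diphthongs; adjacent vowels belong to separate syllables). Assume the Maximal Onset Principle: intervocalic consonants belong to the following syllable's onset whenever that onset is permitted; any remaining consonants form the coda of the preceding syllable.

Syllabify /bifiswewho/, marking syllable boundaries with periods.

Vowels present: i, i, e, o; each is a nucleus, giving 4 syllables.
V1 /i/ – V2 /i/: /f/ → onset of the next syllable (single consonants are always licit onsets).
V2 /i/ – V3 /e/: /sw/ splits as /s/ + /w/ (/w/ is the longest suffix that is a licit onset).
V3 /e/ – V4 /o/: /wh/ splits as /w/ + /h/ (/h/ is the longest suffix that is a licit onset).

bi.fis.wew.ho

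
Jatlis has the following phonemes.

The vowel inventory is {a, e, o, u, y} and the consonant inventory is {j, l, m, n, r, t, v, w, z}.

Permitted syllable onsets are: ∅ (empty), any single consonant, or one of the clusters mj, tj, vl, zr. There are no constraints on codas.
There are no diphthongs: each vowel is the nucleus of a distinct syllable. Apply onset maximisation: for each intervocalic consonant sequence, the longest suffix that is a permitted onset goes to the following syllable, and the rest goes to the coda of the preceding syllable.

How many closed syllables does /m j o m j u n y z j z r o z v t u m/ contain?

3

The vowels are o, u, y, o, u — 5 nuclei, so 5 syllables.
V1 /o/ – V2 /u/: /mj/ — entire cluster is a permitted onset → onset /mj/, coda ∅.
V2 /u/ – V3 /y/: just /n/ — single C goes to the following onset.
V3 /y/ – V4 /o/: cluster /zjzr/ — the longest permitted-onset suffix is /zr/; onset = /zr/, preceding coda = /zj/.
V4 /o/ – V5 /u/: /zvt/; trying suffixes from longest down, /t/ is the first permitted one, so coda /zv/ | onset /t/.
So the parse is mjo.mju.nyzj.zrozv.tum.
Classifying each syllable: /mjo/ (open), /mju/ (open), /nyzj/ (closed), /zrozv/ (closed), /tum/ (closed).
Closed syllables: 3.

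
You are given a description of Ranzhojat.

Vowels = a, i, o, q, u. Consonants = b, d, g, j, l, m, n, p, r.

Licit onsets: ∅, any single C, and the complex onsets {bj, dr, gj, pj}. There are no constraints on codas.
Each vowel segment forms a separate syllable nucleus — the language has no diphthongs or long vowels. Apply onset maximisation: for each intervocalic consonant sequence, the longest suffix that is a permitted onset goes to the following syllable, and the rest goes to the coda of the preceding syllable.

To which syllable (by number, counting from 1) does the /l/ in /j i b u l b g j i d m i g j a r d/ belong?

Vowels present: i, u, i, i, a; each is a nucleus, giving 5 syllables.
Between /i/ (V1) and /u/ (V2): just /b/ — single C goes to the following onset.
Between /u/ (V2) and /i/ (V3): cluster /lbgj/ — the longest permitted-onset suffix is /gj/; onset = /gj/, preceding coda = /lb/.
Between /i/ (V3) and /i/ (V4): /dm/ splits as /d/ + /m/ (/m/ is the longest suffix that is a licit onset).
Between /i/ (V4) and /a/ (V5): cluster /gj/ — /gj/ is itself a permitted onset, so the whole cluster goes right; preceding coda = ∅.
Result: ji.bulb.gjid.mi.gjard.
The /l/ is in the coda of syllable 2 (/bulb/).

2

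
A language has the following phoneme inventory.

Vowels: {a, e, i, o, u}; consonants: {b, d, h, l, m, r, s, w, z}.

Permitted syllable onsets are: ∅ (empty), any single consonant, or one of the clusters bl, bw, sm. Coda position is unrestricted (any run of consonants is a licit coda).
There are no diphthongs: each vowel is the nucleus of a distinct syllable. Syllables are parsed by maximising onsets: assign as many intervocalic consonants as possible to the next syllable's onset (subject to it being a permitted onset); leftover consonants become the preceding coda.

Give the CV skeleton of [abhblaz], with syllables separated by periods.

VCC.CCVC

Vowels present: a, a; each is a nucleus, giving 2 syllables.
V1 /a/ – V2 /a/: /bhbl/ — longest licit onset from the right is /bl/, leaving /bh/ as coda.
Putting it together: abh.blaz.
Mapping each syllable to C/V: /abh/ → VCC, /blaz/ → CCVC.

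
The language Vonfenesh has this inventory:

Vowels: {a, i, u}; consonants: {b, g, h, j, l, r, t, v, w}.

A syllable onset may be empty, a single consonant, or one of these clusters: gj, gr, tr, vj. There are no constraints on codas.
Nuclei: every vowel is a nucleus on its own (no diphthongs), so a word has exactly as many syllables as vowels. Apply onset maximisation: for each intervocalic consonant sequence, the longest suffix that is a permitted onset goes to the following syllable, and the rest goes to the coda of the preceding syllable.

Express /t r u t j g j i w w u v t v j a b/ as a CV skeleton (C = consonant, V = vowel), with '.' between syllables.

Vowels present: u, i, u, a; each is a nucleus, giving 4 syllables.
σ1/σ2 boundary: cluster /tjgj/ — the longest permitted-onset suffix is /gj/; onset = /gj/, preceding coda = /tj/.
σ2/σ3 boundary: /ww/; trying suffixes from longest down, /w/ is the first permitted one, so coda /w/ | onset /w/.
σ3/σ4 boundary: /vtvj/; trying suffixes from longest down, /vj/ is the first permitted one, so coda /vt/ | onset /vj/.
So the parse is trutj.gjiw.wuvt.vjab.
Mapping each syllable to C/V: /trutj/ → CCVCC, /gjiw/ → CCVC, /wuvt/ → CVCC, /vjab/ → CCVC.

CCVCC.CCVC.CVCC.CCVC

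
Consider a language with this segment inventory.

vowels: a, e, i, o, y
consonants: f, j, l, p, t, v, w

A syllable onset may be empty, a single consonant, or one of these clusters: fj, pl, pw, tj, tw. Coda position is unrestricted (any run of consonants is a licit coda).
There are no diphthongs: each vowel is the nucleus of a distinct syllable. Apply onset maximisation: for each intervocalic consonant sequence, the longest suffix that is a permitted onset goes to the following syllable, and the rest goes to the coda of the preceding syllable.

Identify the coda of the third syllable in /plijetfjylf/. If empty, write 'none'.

lf

Nuclei (vowels): i, e, y → 3 syllables.
V1 /i/ – V2 /e/: /j/ → onset of the next syllable (single consonants are always licit onsets).
V2 /e/ – V3 /y/: cluster /tfj/ — the longest permitted-onset suffix is /fj/; onset = /fj/, preceding coda = /t/.
Result: pli.jet.fjylf.
Syllable 3 is /fjylf/: onset /fj/, nucleus /y/, coda /lf/.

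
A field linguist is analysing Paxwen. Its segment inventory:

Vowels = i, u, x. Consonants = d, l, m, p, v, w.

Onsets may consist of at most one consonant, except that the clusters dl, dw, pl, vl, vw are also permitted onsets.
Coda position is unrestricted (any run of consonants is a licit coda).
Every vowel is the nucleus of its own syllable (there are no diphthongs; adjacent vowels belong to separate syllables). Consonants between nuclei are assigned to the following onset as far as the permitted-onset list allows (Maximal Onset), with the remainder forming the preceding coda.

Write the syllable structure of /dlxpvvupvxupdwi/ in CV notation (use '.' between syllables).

The vowels are x, u, x, u, i — 5 nuclei, so 5 syllables.
Between /x/ (V1) and /u/ (V2): /pvv/ — longest licit onset from the right is /v/, leaving /pv/ as coda.
Between /u/ (V2) and /x/ (V3): /pv/; trying suffixes from longest down, /v/ is the first permitted one, so coda /p/ | onset /v/.
Between /x/ (V3) and /u/ (V4): nothing intervenes; syllable break is V.V.
Between /u/ (V4) and /i/ (V5): /pdw/ splits as /p/ + /dw/ (/dw/ is the longest suffix that is a licit onset).
Putting it together: dlxpv.vup.vx.up.dwi.
Mapping each syllable to C/V: /dlxpv/ → CCVCC, /vup/ → CVC, /vx/ → CV, /up/ → VC, /dwi/ → CCV.

CCVCC.CVC.CV.VC.CCV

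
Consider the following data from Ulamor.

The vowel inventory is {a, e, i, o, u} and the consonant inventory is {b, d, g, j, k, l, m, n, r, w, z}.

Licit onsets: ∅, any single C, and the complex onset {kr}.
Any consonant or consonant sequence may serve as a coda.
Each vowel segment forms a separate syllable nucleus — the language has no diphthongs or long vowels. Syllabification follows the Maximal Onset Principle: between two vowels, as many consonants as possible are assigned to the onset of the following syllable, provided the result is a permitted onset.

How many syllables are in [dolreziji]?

4

Nuclei (vowels): o, e, i, i → 4 syllables.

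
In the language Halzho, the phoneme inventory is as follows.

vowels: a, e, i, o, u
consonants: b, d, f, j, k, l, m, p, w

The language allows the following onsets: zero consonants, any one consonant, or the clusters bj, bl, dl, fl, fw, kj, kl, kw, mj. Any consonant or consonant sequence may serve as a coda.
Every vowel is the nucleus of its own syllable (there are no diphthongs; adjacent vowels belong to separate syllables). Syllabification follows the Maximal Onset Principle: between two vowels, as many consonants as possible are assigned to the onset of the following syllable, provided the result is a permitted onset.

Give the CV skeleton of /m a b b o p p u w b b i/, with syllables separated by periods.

CVC.CVC.CVCC.CV

Vowels present: a, o, u, i; each is a nucleus, giving 4 syllables.
/a…o/ gap (V1→V2): cluster /bb/ — the longest permitted-onset suffix is /b/; onset = /b/, preceding coda = /b/.
/o…u/ gap (V2→V3): cluster /pp/ — the longest permitted-onset suffix is /p/; onset = /p/, preceding coda = /p/.
/u…i/ gap (V3→V4): /wbb/; trying suffixes from longest down, /b/ is the first permitted one, so coda /wb/ | onset /b/.
Result: mab.bop.puwb.bi.
Mapping each syllable to C/V: /mab/ → CVC, /bop/ → CVC, /puwb/ → CVCC, /bi/ → CV.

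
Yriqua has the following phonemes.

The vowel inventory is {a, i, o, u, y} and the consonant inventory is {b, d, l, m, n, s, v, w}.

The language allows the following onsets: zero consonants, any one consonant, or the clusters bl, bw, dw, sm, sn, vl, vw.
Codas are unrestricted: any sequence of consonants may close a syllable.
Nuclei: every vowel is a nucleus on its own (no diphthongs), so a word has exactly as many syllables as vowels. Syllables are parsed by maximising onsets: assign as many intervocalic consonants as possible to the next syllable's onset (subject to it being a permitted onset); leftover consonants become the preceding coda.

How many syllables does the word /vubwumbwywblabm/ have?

4

Nuclei (vowels): u, u, y, a → 4 syllables.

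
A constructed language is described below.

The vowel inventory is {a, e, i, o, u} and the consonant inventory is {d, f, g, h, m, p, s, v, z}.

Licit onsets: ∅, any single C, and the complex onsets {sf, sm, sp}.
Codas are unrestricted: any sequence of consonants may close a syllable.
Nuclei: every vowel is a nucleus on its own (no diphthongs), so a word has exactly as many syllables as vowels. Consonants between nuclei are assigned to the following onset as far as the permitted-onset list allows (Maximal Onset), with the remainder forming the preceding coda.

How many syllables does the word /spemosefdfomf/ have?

Vowels present: e, o, e, o; each is a nucleus, giving 4 syllables.

4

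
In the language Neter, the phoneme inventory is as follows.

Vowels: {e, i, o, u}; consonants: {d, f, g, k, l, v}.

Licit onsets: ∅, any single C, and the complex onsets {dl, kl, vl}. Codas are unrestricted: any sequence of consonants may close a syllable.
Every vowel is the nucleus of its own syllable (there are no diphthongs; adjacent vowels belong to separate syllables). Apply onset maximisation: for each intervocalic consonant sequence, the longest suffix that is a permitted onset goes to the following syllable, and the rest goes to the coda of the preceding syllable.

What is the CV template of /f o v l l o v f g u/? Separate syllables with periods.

Vowels present: o, o, u; each is a nucleus, giving 3 syllables.
σ1/σ2 boundary: /vll/; trying suffixes from longest down, /l/ is the first permitted one, so coda /vl/ | onset /l/.
σ2/σ3 boundary: /vfg/; trying suffixes from longest down, /g/ is the first permitted one, so coda /vf/ | onset /g/.
Syllabification: fovl.lovf.gu.
Mapping each syllable to C/V: /fovl/ → CVCC, /lovf/ → CVCC, /gu/ → CV.

CVCC.CVCC.CV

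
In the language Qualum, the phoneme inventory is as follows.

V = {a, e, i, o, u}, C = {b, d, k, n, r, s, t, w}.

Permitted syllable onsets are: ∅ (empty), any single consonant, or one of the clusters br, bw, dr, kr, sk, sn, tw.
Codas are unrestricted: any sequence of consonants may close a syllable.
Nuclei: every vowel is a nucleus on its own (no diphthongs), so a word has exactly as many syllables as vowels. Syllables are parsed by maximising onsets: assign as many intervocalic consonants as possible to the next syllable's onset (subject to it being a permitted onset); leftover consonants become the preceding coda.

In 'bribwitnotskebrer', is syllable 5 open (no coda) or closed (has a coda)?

Nuclei (vowels): i, i, o, e, e → 5 syllables.
V1 /i/ – V2 /i/: /bw/ is a licit onset in full, so it all attaches to the next syllable.
V2 /i/ – V3 /o/: /tn/ splits as /t/ + /n/ (/n/ is the longest suffix that is a licit onset).
V3 /o/ – V4 /e/: cluster /tsk/ — the longest permitted-onset suffix is /sk/; onset = /sk/, preceding coda = /t/.
V4 /e/ – V5 /e/: /br/ is a licit onset in full, so it all attaches to the next syllable.
Result: bri.bwit.not.ske.brer.
Syllable 5 is /brer/ with coda /r/, so it is closed.

closed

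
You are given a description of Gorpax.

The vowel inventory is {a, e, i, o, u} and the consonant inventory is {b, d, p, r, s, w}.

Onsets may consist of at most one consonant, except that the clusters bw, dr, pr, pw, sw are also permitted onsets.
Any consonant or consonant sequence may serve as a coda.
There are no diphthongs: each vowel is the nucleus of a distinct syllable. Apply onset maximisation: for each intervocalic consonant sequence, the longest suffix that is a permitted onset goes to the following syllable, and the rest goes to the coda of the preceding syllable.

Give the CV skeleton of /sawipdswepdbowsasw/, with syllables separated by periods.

Nuclei (vowels): a, i, e, o, a → 5 syllables.
σ1/σ2 boundary: /w/ → onset of the next syllable (single consonants are always licit onsets).
σ2/σ3 boundary: /pdsw/; trying suffixes from longest down, /sw/ is the first permitted one, so coda /pd/ | onset /sw/.
σ3/σ4 boundary: cluster /pdb/ — the longest permitted-onset suffix is /b/; onset = /b/, preceding coda = /pd/.
σ4/σ5 boundary: /ws/ — longest licit onset from the right is /s/, leaving /w/ as coda.
Result: sa.wipd.swepd.bow.sasw.
Mapping each syllable to C/V: /sa/ → CV, /wipd/ → CVCC, /swepd/ → CCVCC, /bow/ → CVC, /sasw/ → CVCC.

CV.CVCC.CCVCC.CVC.CVCC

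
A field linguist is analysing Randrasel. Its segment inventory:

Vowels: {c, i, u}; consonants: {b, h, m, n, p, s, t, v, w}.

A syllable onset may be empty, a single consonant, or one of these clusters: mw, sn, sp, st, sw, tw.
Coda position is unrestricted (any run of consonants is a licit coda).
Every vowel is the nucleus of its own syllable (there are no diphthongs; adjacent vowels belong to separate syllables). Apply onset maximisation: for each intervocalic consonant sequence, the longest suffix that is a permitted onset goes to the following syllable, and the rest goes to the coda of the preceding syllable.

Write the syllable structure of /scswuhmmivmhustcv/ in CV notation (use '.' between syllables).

Nuclei (vowels): c, u, i, u, c → 5 syllables.
σ1/σ2 boundary: /sw/ — entire cluster is a permitted onset → onset /sw/, coda ∅.
σ2/σ3 boundary: /hmm/; trying suffixes from longest down, /m/ is the first permitted one, so coda /hm/ | onset /m/.
σ3/σ4 boundary: /vmh/ splits as /vm/ + /h/ (/h/ is the longest suffix that is a licit onset).
σ4/σ5 boundary: /st/ is a licit onset in full, so it all attaches to the next syllable.
Result: sc.swuhm.mivm.hu.stcv.
Mapping each syllable to C/V: /sc/ → CV, /swuhm/ → CCVCC, /mivm/ → CVCC, /hu/ → CV, /stcv/ → CCVC.

CV.CCVCC.CVCC.CV.CCVC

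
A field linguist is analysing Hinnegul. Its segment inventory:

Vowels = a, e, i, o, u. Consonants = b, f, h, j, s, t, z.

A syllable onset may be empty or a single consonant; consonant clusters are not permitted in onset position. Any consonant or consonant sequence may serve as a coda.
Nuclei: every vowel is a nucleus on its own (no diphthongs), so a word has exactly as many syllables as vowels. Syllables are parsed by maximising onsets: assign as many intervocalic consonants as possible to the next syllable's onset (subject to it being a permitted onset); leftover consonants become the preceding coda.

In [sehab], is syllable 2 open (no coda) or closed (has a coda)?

closed

Vowels present: e, a; each is a nucleus, giving 2 syllables.
σ1/σ2 boundary: /h/ → onset of the next syllable (single consonants are always licit onsets).
Result: se.hab.
Syllable 2 is /hab/ with coda /b/, so it is closed.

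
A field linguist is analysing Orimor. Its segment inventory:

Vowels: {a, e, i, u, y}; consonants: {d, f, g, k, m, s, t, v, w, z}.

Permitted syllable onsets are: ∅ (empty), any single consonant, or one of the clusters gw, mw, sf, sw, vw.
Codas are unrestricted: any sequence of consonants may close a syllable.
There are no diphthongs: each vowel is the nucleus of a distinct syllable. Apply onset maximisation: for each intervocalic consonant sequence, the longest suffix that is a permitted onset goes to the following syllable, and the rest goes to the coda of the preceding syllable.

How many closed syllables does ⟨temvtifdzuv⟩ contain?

3

The vowels are e, i, u — 3 nuclei, so 3 syllables.
Between /e/ (V1) and /i/ (V2): /mvt/; trying suffixes from longest down, /t/ is the first permitted one, so coda /mv/ | onset /t/.
Between /i/ (V2) and /u/ (V3): cluster /fdz/ — the longest permitted-onset suffix is /z/; onset = /z/, preceding coda = /fd/.
So the parse is temv.tifd.zuv.
Classifying each syllable: /temv/ (closed), /tifd/ (closed), /zuv/ (closed).
Closed syllables: 3.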